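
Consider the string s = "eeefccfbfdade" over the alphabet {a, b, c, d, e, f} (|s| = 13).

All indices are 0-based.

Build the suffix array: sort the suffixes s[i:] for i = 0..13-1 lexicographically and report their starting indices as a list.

rank→(start, suffix):
  0 → (10, 'ade')
  1 → (7, 'bfdade')
  2 → (4, 'ccfbfdade')
  3 → (5, 'cfbfdade')
  4 → (9, 'dade')
  5 → (11, 'de')
  6 → (12, 'e')
  7 → (0, 'eeefccfbfdade')
  8 → (1, 'eefccfbfdade')
  9 → (2, 'efccfbfdade')
  10 → (6, 'fbfdade')
  11 → (3, 'fccfbfdade')
  12 → (8, 'fdade')

[10, 7, 4, 5, 9, 11, 12, 0, 1, 2, 6, 3, 8]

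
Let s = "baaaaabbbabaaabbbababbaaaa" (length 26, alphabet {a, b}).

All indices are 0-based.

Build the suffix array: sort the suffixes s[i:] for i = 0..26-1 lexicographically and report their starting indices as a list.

rank | idx | suffix
   0 |  25 | a
   1 |  24 | aa
   2 |  23 | aaa
   3 |  22 | aaaa
   4 |   1 | aaaaabbbabaaabbbababbaaaa
   5 |   2 | aaaabbbabaaabbbababbaaaa
   6 |   3 | aaabbbabaaabbbababbaaaa
   7 |  11 | aaabbbababbaaaa
   8 |   4 | aabbbabaaabbbababbaaaa
   9 |  12 | aabbbababbaaaa
  10 |   9 | abaaabbbababbaaaa
  11 |  17 | ababbaaaa
  12 |  19 | abbaaaa
  13 |   5 | abbbabaaabbbababbaaaa
  14 |  13 | abbbababbaaaa
  15 |  21 | baaaa
  16 |   0 | baaaaabbbabaaabbbababbaaaa
  17 |  10 | baaabbbababbaaaa
  18 |   8 | babaaabbbababbaaaa
  19 |  16 | bababbaaaa
  20 |  18 | babbaaaa
  21 |  20 | bbaaaa
  22 |   7 | bbabaaabbbababbaaaa
  23 |  15 | bbababbaaaa
  24 |   6 | bbbabaaabbbababbaaaa
  25 |  14 | bbbababbaaaa

[25, 24, 23, 22, 1, 2, 3, 11, 4, 12, 9, 17, 19, 5, 13, 21, 0, 10, 8, 16, 18, 20, 7, 15, 6, 14]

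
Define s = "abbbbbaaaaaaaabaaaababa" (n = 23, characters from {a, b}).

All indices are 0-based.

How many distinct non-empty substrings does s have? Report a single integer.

sorted suffixes:
  #0 SA[0]=22  'a'
  #1 SA[1]=6  'aaaaaaaabaaaababa'
  #2 SA[2]=7  'aaaaaaabaaaababa'
  #3 SA[3]=8  'aaaaaabaaaababa'
  #4 SA[4]=9  'aaaaabaaaababa'
  #5 SA[5]=10  'aaaabaaaababa'
  #6 SA[6]=15  'aaaababa'
  #7 SA[7]=11  'aaabaaaababa'
  #8 SA[8]=16  'aaababa'
  #9 SA[9]=12  'aabaaaababa'
  #10 SA[10]=17  'aababa'
  #11 SA[11]=20  'aba'
  #12 SA[12]=13  'abaaaababa'
  #13 SA[13]=18  'ababa'
  #14 SA[14]=0  'abbbbbaaaaaaaabaaaababa'
  #15 SA[15]=21  'ba'
  #16 SA[16]=5  'baaaaaaaabaaaababa'
  #17 SA[17]=14  'baaaababa'
  #18 SA[18]=19  'baba'
  #19 SA[19]=4  'bbaaaaaaaabaaaababa'
  #20 SA[20]=3  'bbbaaaaaaaabaaaababa'
  #21 SA[21]=2  'bbbbaaaaaaaabaaaababa'
  #22 SA[22]=1  'bbbbbaaaaaaaabaaaababa'

SA = [22, 6, 7, 8, 9, 10, 15, 11, 16, 12, 17, 20, 13, 18, 0, 21, 5, 14, 19, 4, 3, 2, 1]
i: (SA[i-1],SA[i]) lcp shared
  1: (22,6) 1 'a'
  2: (6,7) 7 'aaaaaaa'
  3: (7,8) 6 'aaaaaa'
  4: (8,9) 5 'aaaaa'
  5: (9,10) 4 'aaaa'
  6: (10,15) 6 'aaaaba'
  7: (15,11) 3 'aaa'
  8: (11,16) 5 'aaaba'
  9: (16,12) 2 'aa'
  10: (12,17) 4 'aaba'
  11: (17,20) 1 'a'
  12: (20,13) 3 'aba'
  13: (13,18) 3 'aba'
  14: (18,0) 2 'ab'
  15: (0,21) 0 ''
  16: (21,5) 2 'ba'
  17: (5,14) 5 'baaaa'
  18: (14,19) 2 'ba'
  19: (19,4) 1 'b'
  20: (4,3) 2 'bb'
  21: (3,2) 3 'bbb'
  22: (2,1) 4 'bbbb'

n(n+1)/2 = 23·24/2 = 276
Σ LCP = 0 + 1 + 7 + 6 + 5 + 4 + 6 + 3 + 5 + 2 + 4 + 1 + 3 + 3 + 2 + 0 + 2 + 5 + 2 + 1 + 2 + 3 + 4 = 71
distinct = 276 − 71 = 205

205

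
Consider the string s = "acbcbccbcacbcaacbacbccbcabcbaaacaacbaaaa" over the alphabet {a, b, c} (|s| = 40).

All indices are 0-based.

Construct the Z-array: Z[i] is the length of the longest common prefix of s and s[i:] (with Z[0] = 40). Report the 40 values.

Z[0]=40
i=1: outside box; Z[1]=0
i=2: outside box; Z[2]=0
i=3: outside box; Z[3]=0
i=4: outside box; Z[4]=0
i=5: outside box; Z[5]=0
i=6: outside box; Z[6]=0
i=7: outside box; Z[7]=0
i=8: outside box; Z[8]=0
i=9: outside box; Z[9]=4 grow→box=[9,13)
i=10: min(r-i=3, Z[1]=0)=0; Z[10]=0
i=11: min(r-i=2, Z[2]=0)=0; Z[11]=0
i=12: min(r-i=1, Z[3]=0)=0; Z[12]=0
i=13: outside box; Z[13]=1 grow→box=[13,14)
i=14: outside box; Z[14]=3 grow→box=[14,17)
i=15: min(r-i=2, Z[1]=0)=0; Z[15]=0
i=16: min(r-i=1, Z[2]=0)=0; Z[16]=0
i=17: outside box; Z[17]=4 grow→box=[17,21)
i=18: min(r-i=3, Z[1]=0)=0; Z[18]=0
i=19: min(r-i=2, Z[2]=0)=0; Z[19]=0
i=20: min(r-i=1, Z[3]=0)=0; Z[20]=0
i=21: outside box; Z[21]=0
i=22: outside box; Z[22]=0
i=23: outside box; Z[23]=0
i=24: outside box; Z[24]=1 grow→box=[24,25)
i=25: outside box; Z[25]=0
i=26: outside box; Z[26]=0
i=27: outside box; Z[27]=0
i=28: outside box; Z[28]=1 grow→box=[28,29)
i=29: outside box; Z[29]=1 grow→box=[29,30)
i=30: outside box; Z[30]=2 grow→box=[30,32)
i=31: min(r-i=1, Z[1]=0)=0; Z[31]=0
i=32: outside box; Z[32]=1 grow→box=[32,33)
i=33: outside box; Z[33]=3 grow→box=[33,36)
i=34: min(r-i=2, Z[1]=0)=0; Z[34]=0
i=35: min(r-i=1, Z[2]=0)=0; Z[35]=0
i=36: outside box; Z[36]=1 grow→box=[36,37)
i=37: outside box; Z[37]=1 grow→box=[37,38)
i=38: outside box; Z[38]=1 grow→box=[38,39)
i=39: outside box; Z[39]=1 grow→box=[39,40)

[40, 0, 0, 0, 0, 0, 0, 0, 0, 4, 0, 0, 0, 1, 3, 0, 0, 4, 0, 0, 0, 0, 0, 0, 1, 0, 0, 0, 1, 1, 2, 0, 1, 3, 0, 0, 1, 1, 1, 1]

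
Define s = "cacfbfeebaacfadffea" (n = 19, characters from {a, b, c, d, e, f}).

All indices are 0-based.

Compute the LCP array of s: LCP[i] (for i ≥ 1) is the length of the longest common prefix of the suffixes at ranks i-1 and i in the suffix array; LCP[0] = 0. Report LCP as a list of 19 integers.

[0, 1, 1, 3, 1, 0, 1, 0, 1, 2, 0, 0, 1, 1, 0, 1, 1, 2, 1]

sorted suffixes:
  #0 SA[0]=18  'a'
  #1 SA[1]=9  'aacfadffea'
  #2 SA[2]=10  'acfadffea'
  #3 SA[3]=1  'acfbfeebaacfadffea'
  #4 SA[4]=13  'adffea'
  #5 SA[5]=8  'baacfadffea'
  #6 SA[6]=4  'bfeebaacfadffea'
  #7 SA[7]=0  'cacfbfeebaacfadffea'
  #8 SA[8]=11  'cfadffea'
  #9 SA[9]=2  'cfbfeebaacfadffea'
  #10 SA[10]=14  'dffea'
  #11 SA[11]=17  'ea'
  #12 SA[12]=7  'ebaacfadffea'
  #13 SA[13]=6  'eebaacfadffea'
  #14 SA[14]=12  'fadffea'
  #15 SA[15]=3  'fbfeebaacfadffea'
  #16 SA[16]=16  'fea'
  #17 SA[17]=5  'feebaacfadffea'
  #18 SA[18]=15  'ffea'

SA = [18, 9, 10, 1, 13, 8, 4, 0, 11, 2, 14, 17, 7, 6, 12, 3, 16, 5, 15]
rank  pair      lcp
   1  s[18:],s[9:]  1  'a'
   2  s[9:],s[10:]  1  'a'
   3  s[10:],s[1:]  3  'acf'
   4  s[1:],s[13:]  1  'a'
   5  s[13:],s[8:]  0  ''
   6  s[8:],s[4:]  1  'b'
   7  s[4:],s[0:]  0  ''
   8  s[0:],s[11:]  1  'c'
   9  s[11:],s[2:]  2  'cf'
  10  s[2:],s[14:]  0  ''
  11  s[14:],s[17:]  0  ''
  12  s[17:],s[7:]  1  'e'
  13  s[7:],s[6:]  1  'e'
  14  s[6:],s[12:]  0  ''
  15  s[12:],s[3:]  1  'f'
  16  s[3:],s[16:]  1  'f'
  17  s[16:],s[5:]  2  'fe'
  18  s[5:],s[15:]  1  'f'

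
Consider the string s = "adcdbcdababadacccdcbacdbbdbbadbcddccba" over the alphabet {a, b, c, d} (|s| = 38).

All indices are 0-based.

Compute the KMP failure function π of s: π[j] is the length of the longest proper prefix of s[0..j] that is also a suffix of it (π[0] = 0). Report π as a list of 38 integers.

π[0] = 0
j=1 s[j]='d': π[1]=0 (border '')
j=2 s[j]='c': π[2]=0 (border '')
j=3 s[j]='d': π[3]=0 (border '')
j=4 s[j]='b': π[4]=0 (border '')
j=5 s[j]='c': π[5]=0 (border '')
j=6 s[j]='d': π[6]=0 (border '')
j=7 s[j]='a': π[7]=1 (border 'a')
j=8 s[j]='b': k: 1→0; π[8]=0 (border '')
j=9 s[j]='a': π[9]=1 (border 'a')
j=10 s[j]='b': k: 1→0; π[10]=0 (border '')
j=11 s[j]='a': π[11]=1 (border 'a')
j=12 s[j]='d': π[12]=2 (border 'ad')
j=13 s[j]='a': k: 2→0; π[13]=1 (border 'a')
j=14 s[j]='c': k: 1→0; π[14]=0 (border '')
j=15 s[j]='c': π[15]=0 (border '')
j=16 s[j]='c': π[16]=0 (border '')
j=17 s[j]='d': π[17]=0 (border '')
j=18 s[j]='c': π[18]=0 (border '')
j=19 s[j]='b': π[19]=0 (border '')
j=20 s[j]='a': π[20]=1 (border 'a')
j=21 s[j]='c': k: 1→0; π[21]=0 (border '')
j=22 s[j]='d': π[22]=0 (border '')
j=23 s[j]='b': π[23]=0 (border '')
j=24 s[j]='b': π[24]=0 (border '')
j=25 s[j]='d': π[25]=0 (border '')
j=26 s[j]='b': π[26]=0 (border '')
j=27 s[j]='b': π[27]=0 (border '')
j=28 s[j]='a': π[28]=1 (border 'a')
j=29 s[j]='d': π[29]=2 (border 'ad')
j=30 s[j]='b': k: 2→0; π[30]=0 (border '')
j=31 s[j]='c': π[31]=0 (border '')
j=32 s[j]='d': π[32]=0 (border '')
j=33 s[j]='d': π[33]=0 (border '')
j=34 s[j]='c': π[34]=0 (border '')
j=35 s[j]='c': π[35]=0 (border '')
j=36 s[j]='b': π[36]=0 (border '')
j=37 s[j]='a': π[37]=1 (border 'a')

[0, 0, 0, 0, 0, 0, 0, 1, 0, 1, 0, 1, 2, 1, 0, 0, 0, 0, 0, 0, 1, 0, 0, 0, 0, 0, 0, 0, 1, 2, 0, 0, 0, 0, 0, 0, 0, 1]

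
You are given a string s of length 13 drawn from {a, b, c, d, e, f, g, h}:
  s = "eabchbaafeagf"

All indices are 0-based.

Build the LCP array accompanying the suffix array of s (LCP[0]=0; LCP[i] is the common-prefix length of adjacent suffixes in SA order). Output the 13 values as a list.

rank→(start, suffix):
  0 → (6, 'aafeagf')
  1 → (1, 'abchbaafeagf')
  2 → (7, 'afeagf')
  3 → (10, 'agf')
  4 → (5, 'baafeagf')
  5 → (2, 'bchbaafeagf')
  6 → (3, 'chbaafeagf')
  7 → (0, 'eabchbaafeagf')
  8 → (9, 'eagf')
  9 → (12, 'f')
  10 → (8, 'feagf')
  11 → (11, 'gf')
  12 → (4, 'hbaafeagf')

SA = [6, 1, 7, 10, 5, 2, 3, 0, 9, 12, 8, 11, 4]
rank  pair      lcp
   1  s[6:],s[1:]  1  'a'
   2  s[1:],s[7:]  1  'a'
   3  s[7:],s[10:]  1  'a'
   4  s[10:],s[5:]  0  ''
   5  s[5:],s[2:]  1  'b'
   6  s[2:],s[3:]  0  ''
   7  s[3:],s[0:]  0  ''
   8  s[0:],s[9:]  2  'ea'
   9  s[9:],s[12:]  0  ''
  10  s[12:],s[8:]  1  'f'
  11  s[8:],s[11:]  0  ''
  12  s[11:],s[4:]  0  ''

[0, 1, 1, 1, 0, 1, 0, 0, 2, 0, 1, 0, 0]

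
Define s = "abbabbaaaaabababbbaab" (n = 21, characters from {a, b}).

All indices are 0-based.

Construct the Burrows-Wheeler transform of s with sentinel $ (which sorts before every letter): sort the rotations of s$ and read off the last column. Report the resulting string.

rank  rotation                last
    0  $abbabbaaaaabababbbaab  b
    1  aaaaabababbbaab$abbabb  b
    2  aaaabababbbaab$abbabba  a
    3  aaabababbbaab$abbabbaa  a
    4  aab$abbabbaaaaabababbb  b
    5  aabababbbaab$abbabbaaa  a
    6  ab$abbabbaaaaabababbba  a
    7  abababbbaab$abbabbaaaa  a
    8  ababbbaab$abbabbaaaaab  b
    9  abbaaaaabababbbaab$abb  b
   10  abbabbaaaaabababbbaab$  $
   11  abbbaab$abbabbaaaaabab  b
   12  b$abbabbaaaaabababbbaa  a
   13  baaaaabababbbaab$abbab  b
   14  baab$abbabbaaaaabababb  b
   15  bababbbaab$abbabbaaaaa  a
   16  babbaaaaabababbbaab$ab  b
   17  babbbaab$abbabbaaaaaba  a
   18  bbaaaaabababbbaab$abba  a
   19  bbaab$abbabbaaaaababab  b
   20  bbabbaaaaabababbbaab$a  a
   21  bbbaab$abbabbaaaaababa  a

bbaabaaabb$babbabaabaa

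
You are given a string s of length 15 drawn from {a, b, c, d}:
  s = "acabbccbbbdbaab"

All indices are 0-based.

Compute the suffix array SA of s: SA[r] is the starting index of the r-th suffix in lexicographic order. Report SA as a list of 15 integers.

sorted suffixes:
  #0 SA[0]=12  'aab'
  #1 SA[1]=13  'ab'
  #2 SA[2]=2  'abbccbbbdbaab'
  #3 SA[3]=0  'acabbccbbbdbaab'
  #4 SA[4]=14  'b'
  #5 SA[5]=11  'baab'
  #6 SA[6]=7  'bbbdbaab'
  #7 SA[7]=3  'bbccbbbdbaab'
  #8 SA[8]=8  'bbdbaab'
  #9 SA[9]=4  'bccbbbdbaab'
  #10 SA[10]=9  'bdbaab'
  #11 SA[11]=1  'cabbccbbbdbaab'
  #12 SA[12]=6  'cbbbdbaab'
  #13 SA[13]=5  'ccbbbdbaab'
  #14 SA[14]=10  'dbaab'

[12, 13, 2, 0, 14, 11, 7, 3, 8, 4, 9, 1, 6, 5, 10]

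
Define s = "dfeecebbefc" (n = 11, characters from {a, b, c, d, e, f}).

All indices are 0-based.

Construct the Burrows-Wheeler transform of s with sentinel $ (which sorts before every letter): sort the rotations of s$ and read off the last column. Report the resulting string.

rank  rotation      last
    0  $dfeecebbefc  c
    1  bbefc$dfeece  e
    2  befc$dfeeceb  b
    3  c$dfeecebbef  f
    4  cebbefc$dfee  e
    5  dfeecebbefc$  $
    6  ebbefc$dfeec  c
    7  ecebbefc$dfe  e
    8  eecebbefc$df  f
    9  efc$dfeecebb  b
   10  fc$dfeecebbe  e
   11  feecebbefc$d  d

cebfe$cefbed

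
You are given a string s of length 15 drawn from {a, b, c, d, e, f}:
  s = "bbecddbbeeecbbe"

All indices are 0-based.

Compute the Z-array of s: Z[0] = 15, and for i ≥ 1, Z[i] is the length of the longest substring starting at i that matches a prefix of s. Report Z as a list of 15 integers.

Z[0]=15
i=1: fresh scan; Z[1]=1 extend→box=[1,2)
i=2: fresh scan; Z[2]=0
i=3: fresh scan; Z[3]=0
i=4: fresh scan; Z[4]=0
i=5: fresh scan; Z[5]=0
i=6: fresh scan; Z[6]=3 extend→box=[6,9)
i=7: min(r-i=2, Z[1]=1)=1; Z[7]=1
i=8: min(r-i=1, Z[2]=0)=0; Z[8]=0
i=9: fresh scan; Z[9]=0
i=10: fresh scan; Z[10]=0
i=11: fresh scan; Z[11]=0
i=12: fresh scan; Z[12]=3 extend→box=[12,15)
i=13: min(r-i=2, Z[1]=1)=1; Z[13]=1
i=14: min(r-i=1, Z[2]=0)=0; Z[14]=0

[15, 1, 0, 0, 0, 0, 3, 1, 0, 0, 0, 0, 3, 1, 0]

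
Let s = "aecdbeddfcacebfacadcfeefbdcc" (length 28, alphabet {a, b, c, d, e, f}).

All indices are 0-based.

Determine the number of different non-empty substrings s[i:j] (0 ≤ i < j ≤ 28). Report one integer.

rank | idx | suffix
   0 |  15 | acadcfeefbdcc
   1 |  10 | acebfacadcfeefbdcc
   2 |  17 | adcfeefbdcc
   3 |   0 | aecdbeddfcacebfacadcfeefbdcc
   4 |  24 | bdcc
   5 |   4 | beddfcacebfacadcfeefbdcc
   6 |  13 | bfacadcfeefbdcc
   7 |  27 | c
   8 |   9 | cacebfacadcfeefbdcc
   9 |  16 | cadcfeefbdcc
  10 |  26 | cc
  11 |   2 | cdbeddfcacebfacadcfeefbdcc
  12 |  11 | cebfacadcfeefbdcc
  13 |  19 | cfeefbdcc
  14 |   3 | dbeddfcacebfacadcfeefbdcc
  15 |  25 | dcc
  16 |  18 | dcfeefbdcc
  17 |   6 | ddfcacebfacadcfeefbdcc
  18 |   7 | dfcacebfacadcfeefbdcc
  19 |  12 | ebfacadcfeefbdcc
  20 |   1 | ecdbeddfcacebfacadcfeefbdcc
  21 |   5 | eddfcacebfacadcfeefbdcc
  22 |  21 | eefbdcc
  23 |  22 | efbdcc
  24 |  14 | facadcfeefbdcc
  25 |  23 | fbdcc
  26 |   8 | fcacebfacadcfeefbdcc
  27 |  20 | feefbdcc

SA = [15, 10, 17, 0, 24, 4, 13, 27, 9, 16, 26, 2, 11, 19, 3, 25, 18, 6, 7, 12, 1, 5, 21, 22, 14, 23, 8, 20]
[i] adj suffixes → lcp
  [1] 15/10 → 2 ('ac')
  [2] 10/17 → 1 ('a')
  [3] 17/0 → 1 ('a')
  [4] 0/24 → 0 ('')
  [5] 24/4 → 1 ('b')
  [6] 4/13 → 1 ('b')
  [7] 13/27 → 0 ('')
  [8] 27/9 → 1 ('c')
  [9] 9/16 → 2 ('ca')
  [10] 16/26 → 1 ('c')
  [11] 26/2 → 1 ('c')
  [12] 2/11 → 1 ('c')
  [13] 11/19 → 1 ('c')
  [14] 19/3 → 0 ('')
  [15] 3/25 → 1 ('d')
  [16] 25/18 → 2 ('dc')
  [17] 18/6 → 1 ('d')
  [18] 6/7 → 1 ('d')
  [19] 7/12 → 0 ('')
  [20] 12/1 → 1 ('e')
  [21] 1/5 → 1 ('e')
  [22] 5/21 → 1 ('e')
  [23] 21/22 → 1 ('e')
  [24] 22/14 → 0 ('')
  [25] 14/23 → 1 ('f')
  [26] 23/8 → 1 ('f')
  [27] 8/20 → 1 ('f')

n(n+1)/2 = 28·29/2 = 406
Σ LCP = 0 + 2 + 1 + 1 + 0 + 1 + 1 + 0 + 1 + 2 + 1 + 1 + 1 + 1 + 0 + 1 + 2 + 1 + 1 + 0 + 1 + 1 + 1 + 1 + 0 + 1 + 1 + 1 = 25
distinct = 406 − 25 = 381

381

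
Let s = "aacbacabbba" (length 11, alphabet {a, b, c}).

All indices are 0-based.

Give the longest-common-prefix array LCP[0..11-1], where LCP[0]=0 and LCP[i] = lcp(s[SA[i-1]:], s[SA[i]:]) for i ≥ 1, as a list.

[0, 1, 1, 1, 2, 0, 2, 1, 2, 0, 1]

sorted suffixes:
  #0 SA[0]=10  'a'
  #1 SA[1]=0  'aacbacabbba'
  #2 SA[2]=6  'abbba'
  #3 SA[3]=4  'acabbba'
  #4 SA[4]=1  'acbacabbba'
  #5 SA[5]=9  'ba'
  #6 SA[6]=3  'bacabbba'
  #7 SA[7]=8  'bba'
  #8 SA[8]=7  'bbba'
  #9 SA[9]=5  'cabbba'
  #10 SA[10]=2  'cbacabbba'

SA = [10, 0, 6, 4, 1, 9, 3, 8, 7, 5, 2]
i: (SA[i-1],SA[i]) lcp shared
  1: (10,0) 1 'a'
  2: (0,6) 1 'a'
  3: (6,4) 1 'a'
  4: (4,1) 2 'ac'
  5: (1,9) 0 ''
  6: (9,3) 2 'ba'
  7: (3,8) 1 'b'
  8: (8,7) 2 'bb'
  9: (7,5) 0 ''
  10: (5,2) 1 'c'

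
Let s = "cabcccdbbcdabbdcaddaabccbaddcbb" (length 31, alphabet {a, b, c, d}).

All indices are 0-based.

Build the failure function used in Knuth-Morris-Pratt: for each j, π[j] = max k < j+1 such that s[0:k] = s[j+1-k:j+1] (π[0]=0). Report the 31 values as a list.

π[0] = 0
j=1 s[j]='a': π[1]=0 (border '')
j=2 s[j]='b': π[2]=0 (border '')
j=3 s[j]='c': π[3]=1 (border 'c')
j=4 s[j]='c': k: 1→0; π[4]=1 (border 'c')
j=5 s[j]='c': k: 1→0; π[5]=1 (border 'c')
j=6 s[j]='d': k: 1→0; π[6]=0 (border '')
j=7 s[j]='b': π[7]=0 (border '')
j=8 s[j]='b': π[8]=0 (border '')
j=9 s[j]='c': π[9]=1 (border 'c')
j=10 s[j]='d': k: 1→0; π[10]=0 (border '')
j=11 s[j]='a': π[11]=0 (border '')
j=12 s[j]='b': π[12]=0 (border '')
j=13 s[j]='b': π[13]=0 (border '')
j=14 s[j]='d': π[14]=0 (border '')
j=15 s[j]='c': π[15]=1 (border 'c')
j=16 s[j]='a': π[16]=2 (border 'ca')
j=17 s[j]='d': k: 2→0; π[17]=0 (border '')
j=18 s[j]='d': π[18]=0 (border '')
j=19 s[j]='a': π[19]=0 (border '')
j=20 s[j]='a': π[20]=0 (border '')
j=21 s[j]='b': π[21]=0 (border '')
j=22 s[j]='c': π[22]=1 (border 'c')
j=23 s[j]='c': k: 1→0; π[23]=1 (border 'c')
j=24 s[j]='b': k: 1→0; π[24]=0 (border '')
j=25 s[j]='a': π[25]=0 (border '')
j=26 s[j]='d': π[26]=0 (border '')
j=27 s[j]='d': π[27]=0 (border '')
j=28 s[j]='c': π[28]=1 (border 'c')
j=29 s[j]='b': k: 1→0; π[29]=0 (border '')
j=30 s[j]='b': π[30]=0 (border '')

[0, 0, 0, 1, 1, 1, 0, 0, 0, 1, 0, 0, 0, 0, 0, 1, 2, 0, 0, 0, 0, 0, 1, 1, 0, 0, 0, 0, 1, 0, 0]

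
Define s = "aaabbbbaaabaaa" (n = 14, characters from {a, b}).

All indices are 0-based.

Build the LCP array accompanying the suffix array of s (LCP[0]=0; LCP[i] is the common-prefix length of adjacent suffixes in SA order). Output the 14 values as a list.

[0, 1, 2, 3, 4, 2, 3, 1, 2, 0, 4, 1, 2, 3]

rank | idx | suffix
   0 |  13 | a
   1 |  12 | aa
   2 |  11 | aaa
   3 |   7 | aaabaaa
   4 |   0 | aaabbbbaaabaaa
   5 |   8 | aabaaa
   6 |   1 | aabbbbaaabaaa
   7 |   9 | abaaa
   8 |   2 | abbbbaaabaaa
   9 |  10 | baaa
  10 |   6 | baaabaaa
  11 |   5 | bbaaabaaa
  12 |   4 | bbbaaabaaa
  13 |   3 | bbbbaaabaaa

SA = [13, 12, 11, 7, 0, 8, 1, 9, 2, 10, 6, 5, 4, 3]
rank  pair      lcp
   1  s[13:],s[12:]  1  'a'
   2  s[12:],s[11:]  2  'aa'
   3  s[11:],s[7:]  3  'aaa'
   4  s[7:],s[0:]  4  'aaab'
   5  s[0:],s[8:]  2  'aa'
   6  s[8:],s[1:]  3  'aab'
   7  s[1:],s[9:]  1  'a'
   8  s[9:],s[2:]  2  'ab'
   9  s[2:],s[10:]  0  ''
  10  s[10:],s[6:]  4  'baaa'
  11  s[6:],s[5:]  1  'b'
  12  s[5:],s[4:]  2  'bb'
  13  s[4:],s[3:]  3  'bbb'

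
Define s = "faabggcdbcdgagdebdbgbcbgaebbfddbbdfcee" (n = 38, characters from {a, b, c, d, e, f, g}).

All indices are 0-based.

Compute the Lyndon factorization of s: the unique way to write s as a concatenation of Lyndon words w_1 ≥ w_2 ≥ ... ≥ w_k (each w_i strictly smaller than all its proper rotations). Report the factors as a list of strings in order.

emit factor 1: 'f' (i=0, period=1)
emit factor 2: 'aabggcdbcdgagdebdbgbcbgaebbfddbbdfcee' (i=1, period=37)

["f", "aabggcdbcdgagdebdbgbcbgaebbfddbbdfcee"]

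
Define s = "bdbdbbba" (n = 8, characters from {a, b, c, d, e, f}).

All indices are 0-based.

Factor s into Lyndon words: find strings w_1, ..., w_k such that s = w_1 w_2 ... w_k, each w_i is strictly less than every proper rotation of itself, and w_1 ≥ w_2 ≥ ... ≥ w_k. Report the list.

emit factor 1: 'bd' (i=0, period=2)
emit factor 2: 'bd' (i=2, period=2)
emit factor 3: 'b' (i=4, period=1)
emit factor 4: 'b' (i=5, period=1)
emit factor 5: 'b' (i=6, period=1)
emit factor 6: 'a' (i=7, period=1)

["bd", "bd", "b", "b", "b", "a"]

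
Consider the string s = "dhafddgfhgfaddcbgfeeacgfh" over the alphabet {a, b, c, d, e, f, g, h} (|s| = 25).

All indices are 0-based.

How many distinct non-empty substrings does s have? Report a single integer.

302

rank | idx | suffix
   0 |  20 | acgfh
   1 |  11 | addcbgfeeacgfh
   2 |   2 | afddgfhgfaddcbgfeeacgfh
   3 |  15 | bgfeeacgfh
   4 |  14 | cbgfeeacgfh
   5 |  21 | cgfh
   6 |  13 | dcbgfeeacgfh
   7 |  12 | ddcbgfeeacgfh
   8 |   4 | ddgfhgfaddcbgfeeacgfh
   9 |   5 | dgfhgfaddcbgfeeacgfh
  10 |   0 | dhafddgfhgfaddcbgfeeacgfh
  11 |  19 | eacgfh
  12 |  18 | eeacgfh
  13 |  10 | faddcbgfeeacgfh
  14 |   3 | fddgfhgfaddcbgfeeacgfh
  15 |  17 | feeacgfh
  16 |  23 | fh
  17 |   7 | fhgfaddcbgfeeacgfh
  18 |   9 | gfaddcbgfeeacgfh
  19 |  16 | gfeeacgfh
  20 |  22 | gfh
  21 |   6 | gfhgfaddcbgfeeacgfh
  22 |  24 | h
  23 |   1 | hafddgfhgfaddcbgfeeacgfh
  24 |   8 | hgfaddcbgfeeacgfh

SA = [20, 11, 2, 15, 14, 21, 13, 12, 4, 5, 0, 19, 18, 10, 3, 17, 23, 7, 9, 16, 22, 6, 24, 1, 8]
i: (SA[i-1],SA[i]) lcp shared
  1: (20,11) 1 'a'
  2: (11,2) 1 'a'
  3: (2,15) 0 ''
  4: (15,14) 0 ''
  5: (14,21) 1 'c'
  6: (21,13) 0 ''
  7: (13,12) 1 'd'
  8: (12,4) 2 'dd'
  9: (4,5) 1 'd'
  10: (5,0) 1 'd'
  11: (0,19) 0 ''
  12: (19,18) 1 'e'
  13: (18,10) 0 ''
  14: (10,3) 1 'f'
  15: (3,17) 1 'f'
  16: (17,23) 1 'f'
  17: (23,7) 2 'fh'
  18: (7,9) 0 ''
  19: (9,16) 2 'gf'
  20: (16,22) 2 'gf'
  21: (22,6) 3 'gfh'
  22: (6,24) 0 ''
  23: (24,1) 1 'h'
  24: (1,8) 1 'h'

n(n+1)/2 = 25·26/2 = 325
Σ LCP = 0 + 1 + 1 + 0 + 0 + 1 + 0 + 1 + 2 + 1 + 1 + 0 + 1 + 0 + 1 + 1 + 1 + 2 + 0 + 2 + 2 + 3 + 0 + 1 + 1 = 23
distinct = 325 − 23 = 302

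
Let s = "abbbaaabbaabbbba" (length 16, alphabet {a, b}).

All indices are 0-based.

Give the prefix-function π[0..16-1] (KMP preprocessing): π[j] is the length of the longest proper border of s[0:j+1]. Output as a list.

π[0] = 0
j=1 s[j]='b': π[1]=0 (border '')
j=2 s[j]='b': π[2]=0 (border '')
j=3 s[j]='b': π[3]=0 (border '')
j=4 s[j]='a': π[4]=1 (border 'a')
j=5 s[j]='a': k: 1→0; π[5]=1 (border 'a')
j=6 s[j]='a': k: 1→0; π[6]=1 (border 'a')
j=7 s[j]='b': π[7]=2 (border 'ab')
j=8 s[j]='b': π[8]=3 (border 'abb')
j=9 s[j]='a': k: 3→0; π[9]=1 (border 'a')
j=10 s[j]='a': k: 1→0; π[10]=1 (border 'a')
j=11 s[j]='b': π[11]=2 (border 'ab')
j=12 s[j]='b': π[12]=3 (border 'abb')
j=13 s[j]='b': π[13]=4 (border 'abbb')
j=14 s[j]='b': k: 4→0; π[14]=0 (border '')
j=15 s[j]='a': π[15]=1 (border 'a')

[0, 0, 0, 0, 1, 1, 1, 2, 3, 1, 1, 2, 3, 4, 0, 1]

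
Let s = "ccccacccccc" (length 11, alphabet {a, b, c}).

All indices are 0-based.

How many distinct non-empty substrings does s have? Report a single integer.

rank | idx | suffix
   0 |   4 | acccccc
   1 |  10 | c
   2 |   3 | cacccccc
   3 |   9 | cc
   4 |   2 | ccacccccc
   5 |   8 | ccc
   6 |   1 | cccacccccc
   7 |   7 | cccc
   8 |   0 | ccccacccccc
   9 |   6 | ccccc
  10 |   5 | cccccc

SA = [4, 10, 3, 9, 2, 8, 1, 7, 0, 6, 5]
i: (SA[i-1],SA[i]) lcp shared
  1: (4,10) 0 ''
  2: (10,3) 1 'c'
  3: (3,9) 1 'c'
  4: (9,2) 2 'cc'
  5: (2,8) 2 'cc'
  6: (8,1) 3 'ccc'
  7: (1,7) 3 'ccc'
  8: (7,0) 4 'cccc'
  9: (0,6) 4 'cccc'
  10: (6,5) 5 'ccccc'

n(n+1)/2 = 11·12/2 = 66
Σ LCP = 0 + 0 + 1 + 1 + 2 + 2 + 3 + 3 + 4 + 4 + 5 = 25
distinct = 66 − 25 = 41

41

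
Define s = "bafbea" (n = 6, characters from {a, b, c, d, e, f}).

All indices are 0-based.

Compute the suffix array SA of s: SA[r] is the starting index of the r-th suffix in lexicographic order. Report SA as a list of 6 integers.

[5, 1, 0, 3, 4, 2]

rank | idx | suffix
   0 |   5 | a
   1 |   1 | afbea
   2 |   0 | bafbea
   3 |   3 | bea
   4 |   4 | ea
   5 |   2 | fbea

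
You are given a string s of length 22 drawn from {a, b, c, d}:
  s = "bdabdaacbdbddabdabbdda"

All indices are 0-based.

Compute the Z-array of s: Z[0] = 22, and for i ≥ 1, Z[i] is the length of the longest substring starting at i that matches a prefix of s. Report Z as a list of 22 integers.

[22, 0, 0, 3, 0, 0, 0, 0, 2, 0, 2, 0, 0, 0, 4, 0, 0, 1, 2, 0, 0, 0]

Z[0]=22
i=1: outside box; Z[1]=0
i=2: outside box; Z[2]=0
i=3: outside box; Z[3]=3 grow→box=[3,6)
i=4: min(r-i=2, Z[1]=0)=0; Z[4]=0
i=5: min(r-i=1, Z[2]=0)=0; Z[5]=0
i=6: outside box; Z[6]=0
i=7: outside box; Z[7]=0
i=8: outside box; Z[8]=2 grow→box=[8,10)
i=9: min(r-i=1, Z[1]=0)=0; Z[9]=0
i=10: outside box; Z[10]=2 grow→box=[10,12)
i=11: min(r-i=1, Z[1]=0)=0; Z[11]=0
i=12: outside box; Z[12]=0
i=13: outside box; Z[13]=0
i=14: outside box; Z[14]=4 grow→box=[14,18)
i=15: min(r-i=3, Z[1]=0)=0; Z[15]=0
i=16: min(r-i=2, Z[2]=0)=0; Z[16]=0
i=17: min(r-i=1, Z[3]=3)=1; Z[17]=1
i=18: outside box; Z[18]=2 grow→box=[18,20)
i=19: min(r-i=1, Z[1]=0)=0; Z[19]=0
i=20: outside box; Z[20]=0
i=21: outside box; Z[21]=0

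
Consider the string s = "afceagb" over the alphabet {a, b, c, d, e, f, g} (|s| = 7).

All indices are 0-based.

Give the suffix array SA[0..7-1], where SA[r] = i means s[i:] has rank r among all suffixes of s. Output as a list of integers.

[0, 4, 6, 2, 3, 1, 5]

rank→(start, suffix):
  0 → (0, 'afceagb')
  1 → (4, 'agb')
  2 → (6, 'b')
  3 → (2, 'ceagb')
  4 → (3, 'eagb')
  5 → (1, 'fceagb')
  6 → (5, 'gb')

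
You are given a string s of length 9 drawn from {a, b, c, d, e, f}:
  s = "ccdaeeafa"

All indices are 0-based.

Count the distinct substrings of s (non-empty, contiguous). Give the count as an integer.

sorted suffixes:
  #0 SA[0]=8  'a'
  #1 SA[1]=3  'aeeafa'
  #2 SA[2]=6  'afa'
  #3 SA[3]=0  'ccdaeeafa'
  #4 SA[4]=1  'cdaeeafa'
  #5 SA[5]=2  'daeeafa'
  #6 SA[6]=5  'eafa'
  #7 SA[7]=4  'eeafa'
  #8 SA[8]=7  'fa'

SA = [8, 3, 6, 0, 1, 2, 5, 4, 7]
rank  pair      lcp
   1  s[8:],s[3:]  1  'a'
   2  s[3:],s[6:]  1  'a'
   3  s[6:],s[0:]  0  ''
   4  s[0:],s[1:]  1  'c'
   5  s[1:],s[2:]  0  ''
   6  s[2:],s[5:]  0  ''
   7  s[5:],s[4:]  1  'e'
   8  s[4:],s[7:]  0  ''

n(n+1)/2 = 9·10/2 = 45
Σ LCP = 0 + 1 + 1 + 0 + 1 + 0 + 0 + 1 + 0 = 4
distinct = 45 − 4 = 41

41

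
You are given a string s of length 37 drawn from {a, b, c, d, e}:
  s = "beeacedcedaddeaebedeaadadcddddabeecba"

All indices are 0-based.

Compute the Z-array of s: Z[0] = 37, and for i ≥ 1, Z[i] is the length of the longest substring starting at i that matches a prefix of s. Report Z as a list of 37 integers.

[37, 0, 0, 0, 0, 0, 0, 0, 0, 0, 0, 0, 0, 0, 0, 0, 2, 0, 0, 0, 0, 0, 0, 0, 0, 0, 0, 0, 0, 0, 0, 3, 0, 0, 0, 1, 0]

Z[0]=37
i=1: fresh scan; Z[1]=0
i=2: fresh scan; Z[2]=0
i=3: fresh scan; Z[3]=0
i=4: fresh scan; Z[4]=0
i=5: fresh scan; Z[5]=0
i=6: fresh scan; Z[6]=0
i=7: fresh scan; Z[7]=0
i=8: fresh scan; Z[8]=0
i=9: fresh scan; Z[9]=0
i=10: fresh scan; Z[10]=0
i=11: fresh scan; Z[11]=0
i=12: fresh scan; Z[12]=0
i=13: fresh scan; Z[13]=0
i=14: fresh scan; Z[14]=0
i=15: fresh scan; Z[15]=0
i=16: fresh scan; Z[16]=2 grow→box=[16,18)
i=17: min(r-i=1, Z[1]=0)=0; Z[17]=0
i=18: fresh scan; Z[18]=0
i=19: fresh scan; Z[19]=0
i=20: fresh scan; Z[20]=0
i=21: fresh scan; Z[21]=0
i=22: fresh scan; Z[22]=0
i=23: fresh scan; Z[23]=0
i=24: fresh scan; Z[24]=0
i=25: fresh scan; Z[25]=0
i=26: fresh scan; Z[26]=0
i=27: fresh scan; Z[27]=0
i=28: fresh scan; Z[28]=0
i=29: fresh scan; Z[29]=0
i=30: fresh scan; Z[30]=0
i=31: fresh scan; Z[31]=3 grow→box=[31,34)
i=32: min(r-i=2, Z[1]=0)=0; Z[32]=0
i=33: min(r-i=1, Z[2]=0)=0; Z[33]=0
i=34: fresh scan; Z[34]=0
i=35: fresh scan; Z[35]=1 grow→box=[35,36)
i=36: fresh scan; Z[36]=0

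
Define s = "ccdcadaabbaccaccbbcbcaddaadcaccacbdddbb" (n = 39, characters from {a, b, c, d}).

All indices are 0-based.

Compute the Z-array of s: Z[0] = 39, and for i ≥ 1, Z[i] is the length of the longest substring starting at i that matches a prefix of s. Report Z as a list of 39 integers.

[39, 1, 0, 1, 0, 0, 0, 0, 0, 0, 0, 2, 1, 0, 2, 1, 0, 0, 1, 0, 1, 0, 0, 0, 0, 0, 0, 1, 0, 2, 1, 0, 1, 0, 0, 0, 0, 0, 0]

Z[0]=39
i=1: outside box; Z[1]=1 grow→box=[1,2)
i=2: outside box; Z[2]=0
i=3: outside box; Z[3]=1 grow→box=[3,4)
i=4: outside box; Z[4]=0
i=5: outside box; Z[5]=0
i=6: outside box; Z[6]=0
i=7: outside box; Z[7]=0
i=8: outside box; Z[8]=0
i=9: outside box; Z[9]=0
i=10: outside box; Z[10]=0
i=11: outside box; Z[11]=2 grow→box=[11,13)
i=12: min(r-i=1, Z[1]=1)=1; Z[12]=1
i=13: outside box; Z[13]=0
i=14: outside box; Z[14]=2 grow→box=[14,16)
i=15: min(r-i=1, Z[1]=1)=1; Z[15]=1
i=16: outside box; Z[16]=0
i=17: outside box; Z[17]=0
i=18: outside box; Z[18]=1 grow→box=[18,19)
i=19: outside box; Z[19]=0
i=20: outside box; Z[20]=1 grow→box=[20,21)
i=21: outside box; Z[21]=0
i=22: outside box; Z[22]=0
i=23: outside box; Z[23]=0
i=24: outside box; Z[24]=0
i=25: outside box; Z[25]=0
i=26: outside box; Z[26]=0
i=27: outside box; Z[27]=1 grow→box=[27,28)
i=28: outside box; Z[28]=0
i=29: outside box; Z[29]=2 grow→box=[29,31)
i=30: min(r-i=1, Z[1]=1)=1; Z[30]=1
i=31: outside box; Z[31]=0
i=32: outside box; Z[32]=1 grow→box=[32,33)
i=33: outside box; Z[33]=0
i=34: outside box; Z[34]=0
i=35: outside box; Z[35]=0
i=36: outside box; Z[36]=0
i=37: outside box; Z[37]=0
i=38: outside box; Z[38]=0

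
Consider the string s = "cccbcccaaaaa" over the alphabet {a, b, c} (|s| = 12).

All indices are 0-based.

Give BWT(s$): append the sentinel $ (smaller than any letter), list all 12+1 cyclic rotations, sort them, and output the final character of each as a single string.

aaaaaccccccb$

rank  rotation       last
    0  $cccbcccaaaaa  a
    1  a$cccbcccaaaa  a
    2  aa$cccbcccaaa  a
    3  aaa$cccbcccaa  a
    4  aaaa$cccbccca  a
    5  aaaaa$cccbccc  c
    6  bcccaaaaa$ccc  c
    7  caaaaa$cccbcc  c
    8  cbcccaaaaa$cc  c
    9  ccaaaaa$cccbc  c
   10  ccbcccaaaaa$c  c
   11  cccaaaaa$cccb  b
   12  cccbcccaaaaa$  $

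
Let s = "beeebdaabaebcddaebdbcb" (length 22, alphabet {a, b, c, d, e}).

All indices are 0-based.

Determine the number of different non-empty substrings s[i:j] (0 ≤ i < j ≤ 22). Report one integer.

227

sorted suffixes:
  #0 SA[0]=6  'aabaebcddaebdbcb'
  #1 SA[1]=7  'abaebcddaebdbcb'
  #2 SA[2]=9  'aebcddaebdbcb'
  #3 SA[3]=15  'aebdbcb'
  #4 SA[4]=21  'b'
  #5 SA[5]=8  'baebcddaebdbcb'
  #6 SA[6]=19  'bcb'
  #7 SA[7]=11  'bcddaebdbcb'
  #8 SA[8]=4  'bdaabaebcddaebdbcb'
  #9 SA[9]=17  'bdbcb'
  #10 SA[10]=0  'beeebdaabaebcddaebdbcb'
  #11 SA[11]=20  'cb'
  #12 SA[12]=12  'cddaebdbcb'
  #13 SA[13]=5  'daabaebcddaebdbcb'
  #14 SA[14]=14  'daebdbcb'
  #15 SA[15]=18  'dbcb'
  #16 SA[16]=13  'ddaebdbcb'
  #17 SA[17]=10  'ebcddaebdbcb'
  #18 SA[18]=3  'ebdaabaebcddaebdbcb'
  #19 SA[19]=16  'ebdbcb'
  #20 SA[20]=2  'eebdaabaebcddaebdbcb'
  #21 SA[21]=1  'eeebdaabaebcddaebdbcb'

SA = [6, 7, 9, 15, 21, 8, 19, 11, 4, 17, 0, 20, 12, 5, 14, 18, 13, 10, 3, 16, 2, 1]
rank  pair      lcp
   1  s[6:],s[7:]  1  'a'
   2  s[7:],s[9:]  1  'a'
   3  s[9:],s[15:]  3  'aeb'
   4  s[15:],s[21:]  0  ''
   5  s[21:],s[8:]  1  'b'
   6  s[8:],s[19:]  1  'b'
   7  s[19:],s[11:]  2  'bc'
   8  s[11:],s[4:]  1  'b'
   9  s[4:],s[17:]  2  'bd'
  10  s[17:],s[0:]  1  'b'
  11  s[0:],s[20:]  0  ''
  12  s[20:],s[12:]  1  'c'
  13  s[12:],s[5:]  0  ''
  14  s[5:],s[14:]  2  'da'
  15  s[14:],s[18:]  1  'd'
  16  s[18:],s[13:]  1  'd'
  17  s[13:],s[10:]  0  ''
  18  s[10:],s[3:]  2  'eb'
  19  s[3:],s[16:]  3  'ebd'
  20  s[16:],s[2:]  1  'e'
  21  s[2:],s[1:]  2  'ee'

n(n+1)/2 = 22·23/2 = 253
Σ LCP = 0 + 1 + 1 + 3 + 0 + 1 + 1 + 2 + 1 + 2 + 1 + 0 + 1 + 0 + 2 + 1 + 1 + 0 + 2 + 3 + 1 + 2 = 26
distinct = 253 − 26 = 227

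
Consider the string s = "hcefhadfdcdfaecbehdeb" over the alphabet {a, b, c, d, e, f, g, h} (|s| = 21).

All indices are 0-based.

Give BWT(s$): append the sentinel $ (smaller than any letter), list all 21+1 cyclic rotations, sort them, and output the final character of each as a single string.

rank  rotation                last
    0  $hcefhadfdcdfaecbehdeb  b
    1  adfdcdfaecbehdeb$hcefh  h
    2  aecbehdeb$hcefhadfdcdf  f
    3  b$hcefhadfdcdfaecbehde  e
    4  behdeb$hcefhadfdcdfaec  c
    5  cbehdeb$hcefhadfdcdfae  e
    6  cdfaecbehdeb$hcefhadfd  d
    7  cefhadfdcdfaecbehdeb$h  h
    8  dcdfaecbehdeb$hcefhadf  f
    9  deb$hcefhadfdcdfaecbeh  h
   10  dfaecbehdeb$hcefhadfdc  c
   11  dfdcdfaecbehdeb$hcefha  a
   12  eb$hcefhadfdcdfaecbehd  d
   13  ecbehdeb$hcefhadfdcdfa  a
   14  efhadfdcdfaecbehdeb$hc  c
   15  ehdeb$hcefhadfdcdfaecb  b
   16  faecbehdeb$hcefhadfdcd  d
   17  fdcdfaecbehdeb$hcefhad  d
   18  fhadfdcdfaecbehdeb$hce  e
   19  hadfdcdfaecbehdeb$hcef  f
   20  hcefhadfdcdfaecbehdeb$  $
   21  hdeb$hcefhadfdcdfaecbe  e

bhfecedhfhcadacbddef$e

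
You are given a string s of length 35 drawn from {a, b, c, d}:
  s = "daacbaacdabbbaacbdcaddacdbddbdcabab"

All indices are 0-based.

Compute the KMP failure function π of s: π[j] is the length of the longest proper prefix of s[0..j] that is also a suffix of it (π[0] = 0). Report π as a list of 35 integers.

[0, 0, 0, 0, 0, 0, 0, 0, 1, 2, 0, 0, 0, 0, 0, 0, 0, 1, 0, 0, 1, 1, 2, 0, 1, 0, 1, 1, 0, 1, 0, 0, 0, 0, 0]

π[0] = 0
j=1 s[j]='a': π[1]=0 (border '')
j=2 s[j]='a': π[2]=0 (border '')
j=3 s[j]='c': π[3]=0 (border '')
j=4 s[j]='b': π[4]=0 (border '')
j=5 s[j]='a': π[5]=0 (border '')
j=6 s[j]='a': π[6]=0 (border '')
j=7 s[j]='c': π[7]=0 (border '')
j=8 s[j]='d': π[8]=1 (border 'd')
j=9 s[j]='a': π[9]=2 (border 'da')
j=10 s[j]='b': k: 2→0; π[10]=0 (border '')
j=11 s[j]='b': π[11]=0 (border '')
j=12 s[j]='b': π[12]=0 (border '')
j=13 s[j]='a': π[13]=0 (border '')
j=14 s[j]='a': π[14]=0 (border '')
j=15 s[j]='c': π[15]=0 (border '')
j=16 s[j]='b': π[16]=0 (border '')
j=17 s[j]='d': π[17]=1 (border 'd')
j=18 s[j]='c': k: 1→0; π[18]=0 (border '')
j=19 s[j]='a': π[19]=0 (border '')
j=20 s[j]='d': π[20]=1 (border 'd')
j=21 s[j]='d': k: 1→0; π[21]=1 (border 'd')
j=22 s[j]='a': π[22]=2 (border 'da')
j=23 s[j]='c': k: 2→0; π[23]=0 (border '')
j=24 s[j]='d': π[24]=1 (border 'd')
j=25 s[j]='b': k: 1→0; π[25]=0 (border '')
j=26 s[j]='d': π[26]=1 (border 'd')
j=27 s[j]='d': k: 1→0; π[27]=1 (border 'd')
j=28 s[j]='b': k: 1→0; π[28]=0 (border '')
j=29 s[j]='d': π[29]=1 (border 'd')
j=30 s[j]='c': k: 1→0; π[30]=0 (border '')
j=31 s[j]='a': π[31]=0 (border '')
j=32 s[j]='b': π[32]=0 (border '')
j=33 s[j]='a': π[33]=0 (border '')
j=34 s[j]='b': π[34]=0 (border '')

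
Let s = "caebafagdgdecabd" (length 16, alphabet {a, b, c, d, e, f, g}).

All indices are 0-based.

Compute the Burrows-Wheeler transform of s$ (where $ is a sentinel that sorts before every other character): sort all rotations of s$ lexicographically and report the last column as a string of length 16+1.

rank  rotation           last
    0  $caebafagdgdecabd  d
    1  abd$caebafagdgdec  c
    2  aebafagdgdecabd$c  c
    3  afagdgdecabd$caeb  b
    4  agdgdecabd$caebaf  f
    5  bafagdgdecabd$cae  e
    6  bd$caebafagdgdeca  a
    7  cabd$caebafagdgde  e
    8  caebafagdgdecabd$  $
    9  d$caebafagdgdecab  b
   10  decabd$caebafagdg  g
   11  dgdecabd$caebafag  g
   12  ebafagdgdecabd$ca  a
   13  ecabd$caebafagdgd  d
   14  fagdgdecabd$caeba  a
   15  gdecabd$caebafagd  d
   16  gdgdecabd$caebafa  a

dccbfeae$bggadada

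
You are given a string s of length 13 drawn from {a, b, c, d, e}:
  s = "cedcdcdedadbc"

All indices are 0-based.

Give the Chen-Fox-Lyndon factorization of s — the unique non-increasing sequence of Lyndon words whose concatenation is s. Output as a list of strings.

["ced", "cdcded", "adbc"]

emit factor 1: 'ced' (i=0, period=3)
emit factor 2: 'cdcded' (i=3, period=6)
emit factor 3: 'adbc' (i=9, period=4)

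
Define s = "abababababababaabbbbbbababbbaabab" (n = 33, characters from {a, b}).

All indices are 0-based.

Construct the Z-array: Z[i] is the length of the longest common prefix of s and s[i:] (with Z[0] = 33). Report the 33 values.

Z[0]=33
i=1: outside box; Z[1]=0
i=2: outside box; Z[2]=13 grow→box=[2,15)
i=3: min(r-i=12, Z[1]=0)=0; Z[3]=0
i=4: min(r-i=11, Z[2]=13)=11; Z[4]=11
i=5: min(r-i=10, Z[3]=0)=0; Z[5]=0
i=6: min(r-i=9, Z[4]=11)=9; Z[6]=9
i=7: min(r-i=8, Z[5]=0)=0; Z[7]=0
i=8: min(r-i=7, Z[6]=9)=7; Z[8]=7
i=9: min(r-i=6, Z[7]=0)=0; Z[9]=0
i=10: min(r-i=5, Z[8]=7)=5; Z[10]=5
i=11: min(r-i=4, Z[9]=0)=0; Z[11]=0
i=12: min(r-i=3, Z[10]=5)=3; Z[12]=3
i=13: min(r-i=2, Z[11]=0)=0; Z[13]=0
i=14: min(r-i=1, Z[12]=3)=1; Z[14]=1
i=15: outside box; Z[15]=2 grow→box=[15,17)
i=16: min(r-i=1, Z[1]=0)=0; Z[16]=0
i=17: outside box; Z[17]=0
i=18: outside box; Z[18]=0
i=19: outside box; Z[19]=0
i=20: outside box; Z[20]=0
i=21: outside box; Z[21]=0
i=22: outside box; Z[22]=4 grow→box=[22,26)
i=23: min(r-i=3, Z[1]=0)=0; Z[23]=0
i=24: min(r-i=2, Z[2]=13)=2; Z[24]=2
i=25: min(r-i=1, Z[3]=0)=0; Z[25]=0
i=26: outside box; Z[26]=0
i=27: outside box; Z[27]=0
i=28: outside box; Z[28]=1 grow→box=[28,29)
i=29: outside box; Z[29]=4 grow→box=[29,33)
i=30: min(r-i=3, Z[1]=0)=0; Z[30]=0
i=31: min(r-i=2, Z[2]=13)=2; Z[31]=2
i=32: min(r-i=1, Z[3]=0)=0; Z[32]=0

[33, 0, 13, 0, 11, 0, 9, 0, 7, 0, 5, 0, 3, 0, 1, 2, 0, 0, 0, 0, 0, 0, 4, 0, 2, 0, 0, 0, 1, 4, 0, 2, 0]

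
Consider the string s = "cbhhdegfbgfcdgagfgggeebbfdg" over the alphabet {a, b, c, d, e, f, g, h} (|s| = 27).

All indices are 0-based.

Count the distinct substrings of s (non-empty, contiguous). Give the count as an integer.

rank→(start, suffix):
  0 → (14, 'agfgggeebbfdg')
  1 → (22, 'bbfdg')
  2 → (23, 'bfdg')
  3 → (8, 'bgfcdgagfgggeebbfdg')
  4 → (1, 'bhhdegfbgfcdgagfgggeebbfdg')
  5 → (0, 'cbhhdegfbgfcdgagfgggeebbfdg')
  6 → (11, 'cdgagfgggeebbfdg')
  7 → (4, 'degfbgfcdgagfgggeebbfdg')
  8 → (25, 'dg')
  9 → (12, 'dgagfgggeebbfdg')
  10 → (21, 'ebbfdg')
  11 → (20, 'eebbfdg')
  12 → (5, 'egfbgfcdgagfgggeebbfdg')
  13 → (7, 'fbgfcdgagfgggeebbfdg')
  14 → (10, 'fcdgagfgggeebbfdg')
  15 → (24, 'fdg')
  16 → (16, 'fgggeebbfdg')
  17 → (26, 'g')
  18 → (13, 'gagfgggeebbfdg')
  19 → (19, 'geebbfdg')
  20 → (6, 'gfbgfcdgagfgggeebbfdg')
  21 → (9, 'gfcdgagfgggeebbfdg')
  22 → (15, 'gfgggeebbfdg')
  23 → (18, 'ggeebbfdg')
  24 → (17, 'gggeebbfdg')
  25 → (3, 'hdegfbgfcdgagfgggeebbfdg')
  26 → (2, 'hhdegfbgfcdgagfgggeebbfdg')

SA = [14, 22, 23, 8, 1, 0, 11, 4, 25, 12, 21, 20, 5, 7, 10, 24, 16, 26, 13, 19, 6, 9, 15, 18, 17, 3, 2]
rank  pair      lcp
   1  s[14:],s[22:]  0  ''
   2  s[22:],s[23:]  1  'b'
   3  s[23:],s[8:]  1  'b'
   4  s[8:],s[1:]  1  'b'
   5  s[1:],s[0:]  0  ''
   6  s[0:],s[11:]  1  'c'
   7  s[11:],s[4:]  0  ''
   8  s[4:],s[25:]  1  'd'
   9  s[25:],s[12:]  2  'dg'
  10  s[12:],s[21:]  0  ''
  11  s[21:],s[20:]  1  'e'
  12  s[20:],s[5:]  1  'e'
  13  s[5:],s[7:]  0  ''
  14  s[7:],s[10:]  1  'f'
  15  s[10:],s[24:]  1  'f'
  16  s[24:],s[16:]  1  'f'
  17  s[16:],s[26:]  0  ''
  18  s[26:],s[13:]  1  'g'
  19  s[13:],s[19:]  1  'g'
  20  s[19:],s[6:]  1  'g'
  21  s[6:],s[9:]  2  'gf'
  22  s[9:],s[15:]  2  'gf'
  23  s[15:],s[18:]  1  'g'
  24  s[18:],s[17:]  2  'gg'
  25  s[17:],s[3:]  0  ''
  26  s[3:],s[2:]  1  'h'

n(n+1)/2 = 27·28/2 = 378
Σ LCP = 0 + 0 + 1 + 1 + 1 + 0 + 1 + 0 + 1 + 2 + 0 + 1 + 1 + 0 + 1 + 1 + 1 + 0 + 1 + 1 + 1 + 2 + 2 + 1 + 2 + 0 + 1 = 23
distinct = 378 − 23 = 355

355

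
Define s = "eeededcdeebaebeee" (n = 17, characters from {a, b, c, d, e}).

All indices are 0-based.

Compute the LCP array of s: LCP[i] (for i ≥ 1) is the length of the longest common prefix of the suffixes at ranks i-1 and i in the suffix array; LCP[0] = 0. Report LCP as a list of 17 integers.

[0, 0, 1, 0, 0, 1, 2, 0, 1, 2, 1, 2, 1, 2, 2, 2, 3]

rank→(start, suffix):
  0 → (11, 'aebeee')
  1 → (10, 'baebeee')
  2 → (13, 'beee')
  3 → (6, 'cdeebaebeee')
  4 → (5, 'dcdeebaebeee')
  5 → (3, 'dedcdeebaebeee')
  6 → (7, 'deebaebeee')
  7 → (16, 'e')
  8 → (9, 'ebaebeee')
  9 → (12, 'ebeee')
  10 → (4, 'edcdeebaebeee')
  11 → (2, 'ededcdeebaebeee')
  12 → (15, 'ee')
  13 → (8, 'eebaebeee')
  14 → (1, 'eededcdeebaebeee')
  15 → (14, 'eee')
  16 → (0, 'eeededcdeebaebeee')

SA = [11, 10, 13, 6, 5, 3, 7, 16, 9, 12, 4, 2, 15, 8, 1, 14, 0]
rank  pair      lcp
   1  s[11:],s[10:]  0  ''
   2  s[10:],s[13:]  1  'b'
   3  s[13:],s[6:]  0  ''
   4  s[6:],s[5:]  0  ''
   5  s[5:],s[3:]  1  'd'
   6  s[3:],s[7:]  2  'de'
   7  s[7:],s[16:]  0  ''
   8  s[16:],s[9:]  1  'e'
   9  s[9:],s[12:]  2  'eb'
  10  s[12:],s[4:]  1  'e'
  11  s[4:],s[2:]  2  'ed'
  12  s[2:],s[15:]  1  'e'
  13  s[15:],s[8:]  2  'ee'
  14  s[8:],s[1:]  2  'ee'
  15  s[1:],s[14:]  2  'ee'
  16  s[14:],s[0:]  3  'eee'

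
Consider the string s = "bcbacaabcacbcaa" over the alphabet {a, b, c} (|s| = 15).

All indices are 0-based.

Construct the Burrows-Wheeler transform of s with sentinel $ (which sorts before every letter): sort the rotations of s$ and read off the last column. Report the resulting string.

rank  rotation          last
    0  $bcbacaabcacbcaa  a
    1  a$bcbacaabcacbca  a
    2  aa$bcbacaabcacbc  c
    3  aabcacbcaa$bcbac  c
    4  abcacbcaa$bcbaca  a
    5  acaabcacbcaa$bcb  b
    6  acbcaa$bcbacaabc  c
    7  bacaabcacbcaa$bc  c
    8  bcaa$bcbacaabcac  c
    9  bcacbcaa$bcbacaa  a
   10  bcbacaabcacbcaa$  $
   11  caa$bcbacaabcacb  b
   12  caabcacbcaa$bcba  a
   13  cacbcaa$bcbacaab  b
   14  cbacaabcacbcaa$b  b
   15  cbcaa$bcbacaabca  a

aaccabccca$babba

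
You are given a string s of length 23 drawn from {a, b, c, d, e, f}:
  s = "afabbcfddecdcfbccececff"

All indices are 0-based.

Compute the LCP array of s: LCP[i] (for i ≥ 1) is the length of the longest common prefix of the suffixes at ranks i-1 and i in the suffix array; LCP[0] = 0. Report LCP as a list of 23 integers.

rank | idx | suffix
   0 |   2 | abbcfddecdcfbccececff
   1 |   0 | afabbcfddecdcfbccececff
   2 |   3 | bbcfddecdcfbccececff
   3 |  14 | bccececff
   4 |   4 | bcfddecdcfbccececff
   5 |  15 | ccececff
   6 |  10 | cdcfbccececff
   7 |  16 | cececff
   8 |  18 | cecff
   9 |  12 | cfbccececff
  10 |   5 | cfddecdcfbccececff
  11 |  20 | cff
  12 |  11 | dcfbccececff
  13 |   7 | ddecdcfbccececff
  14 |   8 | decdcfbccececff
  15 |   9 | ecdcfbccececff
  16 |  17 | ececff
  17 |  19 | ecff
  18 |  22 | f
  19 |   1 | fabbcfddecdcfbccececff
  20 |  13 | fbccececff
  21 |   6 | fddecdcfbccececff
  22 |  21 | ff

SA = [2, 0, 3, 14, 4, 15, 10, 16, 18, 12, 5, 20, 11, 7, 8, 9, 17, 19, 22, 1, 13, 6, 21]
rank  pair      lcp
   1  s[2:],s[0:]  1  'a'
   2  s[0:],s[3:]  0  ''
   3  s[3:],s[14:]  1  'b'
   4  s[14:],s[4:]  2  'bc'
   5  s[4:],s[15:]  0  ''
   6  s[15:],s[10:]  1  'c'
   7  s[10:],s[16:]  1  'c'
   8  s[16:],s[18:]  3  'cec'
   9  s[18:],s[12:]  1  'c'
  10  s[12:],s[5:]  2  'cf'
  11  s[5:],s[20:]  2  'cf'
  12  s[20:],s[11:]  0  ''
  13  s[11:],s[7:]  1  'd'
  14  s[7:],s[8:]  1  'd'
  15  s[8:],s[9:]  0  ''
  16  s[9:],s[17:]  2  'ec'
  17  s[17:],s[19:]  2  'ec'
  18  s[19:],s[22:]  0  ''
  19  s[22:],s[1:]  1  'f'
  20  s[1:],s[13:]  1  'f'
  21  s[13:],s[6:]  1  'f'
  22  s[6:],s[21:]  1  'f'

[0, 1, 0, 1, 2, 0, 1, 1, 3, 1, 2, 2, 0, 1, 1, 0, 2, 2, 0, 1, 1, 1, 1]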